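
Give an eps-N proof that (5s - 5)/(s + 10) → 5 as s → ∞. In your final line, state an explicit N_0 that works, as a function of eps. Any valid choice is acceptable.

Let eps > 0. We seek N_0 > 0 such that s > N_0 implies |(5s - 5)/(s + 10) − 5| < eps.
(5s - 5)/(s + 10) − 5 = ((5s - 5) − 5(s + 10)) / ((s + 10)) = -55/((s + 10)).
For s > 0 we have s + 10 > s, so |(5s - 5)/(s + 10) − 5| = 55/((s + 10)) < 55/(s) = 55/s.
Thus |(5s - 5)/(s + 10) − 5| < eps whenever s > 55/eps.
Take N_0 = 55/eps. If s > N_0 then |(5s - 5)/(s + 10) − 5| < 55/s < eps.

N_0 = 55/eps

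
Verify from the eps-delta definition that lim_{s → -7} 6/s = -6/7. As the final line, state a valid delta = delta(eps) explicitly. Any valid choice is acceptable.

delta = min(7/2, (49/12)eps)

Let eps > 0. We seek delta > 0 such that 0 < |s + 7| < delta implies |6/s + 6/7| < eps.
|6/s + 6/7| = 6·|-7 − s|/(7·|s|) = 6|s + 7|/(7|s|).
Require delta ≤ 7/2 so that |s| > 7 − 7/2 = 7/2, hence 7|s| > 49/2.
Then |6/s + 6/7| < 6|s + 7|/(49/2), which is < eps when |s + 7| < (49/12)eps.
Take delta = min(7/2, (49/12)eps). Then 0 < |s + 7| < delta gives both |s + 7| < 7/2 and |s + 7| < (49/12)eps, so |6/s + 6/7| < eps.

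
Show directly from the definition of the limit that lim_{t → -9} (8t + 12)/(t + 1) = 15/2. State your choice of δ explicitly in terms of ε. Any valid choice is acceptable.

Fix ε > 0. We want δ > 0 with 0 < |t + 9| < δ ⇒ |(8t + 12)/(t + 1) − (15/2)| < ε.
Combining over a common denominator, (8t + 12)/(t + 1) − (15/2) = [(8t + 12)·(-8) − (-60)·(t + 1)] / [(-8)·(t + 1)] = -4(t + 9) / ((-8)(t + 1)).
So |(8t + 12)/(t + 1) − (15/2)| = 4|t + 9| / (8·|t + 1|).
Require δ ≤ 4, so |t + 1| ≥ |-8| − |t + 9| > 8 − 4 = 4.
Hence |(8t + 12)/(t + 1) − (15/2)| < 4|t + 9|/(8·4) = (1/8)|t + 9|, which is < ε once |t + 9| < 8ε.
Take δ = min(4, 8ε). Then 0 < |t + 9| < δ forces both bounds, so |(8t + 12)/(t + 1) − (15/2)| < ε.

δ = min(4, 8ε)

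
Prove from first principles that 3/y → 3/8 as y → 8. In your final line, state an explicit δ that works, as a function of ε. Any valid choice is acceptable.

δ = min(4, (32/3)ε)

Let ε > 0 be given. We seek δ > 0 such that 0 < |y − 8| < δ implies |3/y − (3/8)| < ε.
|3/y − (3/8)| = 3·|8 − y|/(8·|y|) = 3|y − 8|/(8|y|).
Require δ ≤ 4 so that |y| > 8 − 4 = 4, hence 8|y| > 32.
Then |3/y − (3/8)| < 3|y − 8|/32, which is < ε when |y − 8| < (32/3)ε.
Take δ = min(4, (32/3)ε). Then 0 < |y − 8| < δ gives both |y − 8| < 4 and |y − 8| < (32/3)ε, so |3/y − (3/8)| < ε.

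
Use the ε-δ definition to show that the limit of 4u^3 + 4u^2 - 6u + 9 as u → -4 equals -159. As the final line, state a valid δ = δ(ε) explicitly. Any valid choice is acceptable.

Let ε > 0. We want δ > 0 such that 0 < |u + 4| < δ implies |(4u^3 + 4u^2 - 6u + 9) + 159| < ε.
(4u^3 + 4u^2 - 6u + 9) + 159 = 4u^3 + 4u^2 - 6u + 168 = (u + 4)(4u^2 - 12u + 42).
So |(4u^3 + 4u^2 - 6u + 9) + 159| = |u + 4|·|4u^2 - 12u + 42|.
Assume first that |u + 4| < 1, so |u| < 5. Then |4u^2 - 12u + 42| ≤ 4·5^2 + 12·5 + 42 = 202.
Hence |(4u^3 + 4u^2 - 6u + 9) + 159| ≤ 202|u + 4| < ε provided |u + 4| < ε/202.
Choosing δ = min(1, ε/202) ensures both conditions, hence |(4u^3 + 4u^2 - 6u + 9) + 159| < ε.

δ = min(1, ε/202)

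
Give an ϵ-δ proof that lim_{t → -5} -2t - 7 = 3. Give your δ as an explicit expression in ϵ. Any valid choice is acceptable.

Fix ϵ > 0. We need δ > 0 so that 0 < |t + 5| < δ implies |(-2t - 7) − 3| < ϵ.
|(-2t - 7) − 3| = |-2t - 10| = 2|t + 5|.
Thus it suffices that |t + 5| < ϵ/2.
Take δ = ϵ/2. If 0 < |t + 5| < δ then |(-2t - 7) − 3| = 2|t + 5| < 2·(ϵ/2) = ϵ.

δ = ϵ/2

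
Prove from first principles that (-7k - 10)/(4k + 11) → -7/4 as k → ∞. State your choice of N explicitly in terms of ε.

N = (37/16)/ε

Fix ε > 0. For k ≥ 1, |(-7k - 10)/(4k + 11) + 7/4| = |37|/(4(4k + 11)) = 37/(4(4k + 11)).
Since 4k + 11 ≥ 4k for k ≥ 1, this is ≤ 37/(4·4k) = (37/16)/k.
So |(-7k - 10)/(4k + 11) + 7/4| < ε whenever k > (37/16)/ε.
Take N = (37/16)/ε. If k > N then |(-7k - 10)/(4k + 11) + 7/4| ≤ (37/16)/k < ε.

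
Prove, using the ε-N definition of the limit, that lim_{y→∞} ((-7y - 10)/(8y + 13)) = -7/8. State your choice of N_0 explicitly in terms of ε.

N_0 = (11/64)/ε

Suppose ε > 0. We seek N_0 > 0 such that y > N_0 implies |(-7y - 10)/(8y + 13) + 7/8| < ε.
(-7y - 10)/(8y + 13) + 7/8 = (8(-7y - 10) − (-7)(8y + 13)) / (8(8y + 13)) = 11/(8(8y + 13)).
For y > 0 we have 8y + 13 > 8y, so |(-7y - 10)/(8y + 13) + 7/8| = 11/(8(8y + 13)) < 11/(8·8y) = (11/64)/y.
Thus |(-7y - 10)/(8y + 13) + 7/8| < ε whenever y > (11/64)/ε.
Take N_0 = (11/64)/ε. If y > N_0 then |(-7y - 10)/(8y + 13) + 7/8| < (11/64)/y < ε.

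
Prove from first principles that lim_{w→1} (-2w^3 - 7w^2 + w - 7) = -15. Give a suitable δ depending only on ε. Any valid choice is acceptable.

Suppose ε > 0. We want δ > 0 such that 0 < |w − 1| < δ implies |(-2w^3 - 7w^2 + w - 7) + 15| < ε.
(-2w^3 - 7w^2 + w - 7) + 15 = -2w^3 - 7w^2 + w + 8 = (w − 1)(-2w^2 - 9w - 8).
So |(-2w^3 - 7w^2 + w - 7) + 15| = |w − 1|·|-2w^2 - 9w - 8|.
Assume first that |w − 1| < 1, so |w| < 2. Then |-2w^2 - 9w - 8| ≤ 2·2^2 + 9·2 + 8 = 34.
Hence |(-2w^3 - 7w^2 + w - 7) + 15| ≤ 34|w − 1| < ε provided |w − 1| < ε/34.
Choosing δ = min(1, ε/34) ensures both conditions, hence |(-2w^3 - 7w^2 + w - 7) + 15| < ε.

δ = min(1, ε/34)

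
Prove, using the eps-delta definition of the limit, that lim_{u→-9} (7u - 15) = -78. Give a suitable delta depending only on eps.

Suppose eps > 0. We need delta > 0 so that 0 < |u + 9| < delta implies |(7u - 15) + 78| < eps.
|(7u - 15) + 78| = |7u + 63| = 7|u + 9|.
So 7|u + 9| < eps exactly when |u + 9| < eps/7.
Take delta = eps/7. If 0 < |u + 9| < delta then |(7u - 15) + 78| = 7|u + 9| < 7·(eps/7) = eps.

delta = eps/7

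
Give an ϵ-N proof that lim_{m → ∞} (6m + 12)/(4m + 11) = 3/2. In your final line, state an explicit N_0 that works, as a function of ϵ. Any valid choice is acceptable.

N_0 = (9/8)/ϵ

Let ϵ > 0. For m ≥ 1, |(6m + 12)/(4m + 11) − (3/2)| = |-18|/(4(4m + 11)) = 18/(4(4m + 11)).
Since 4m + 11 ≥ 4m for m ≥ 1, this is ≤ 18/(4·4m) = (9/8)/m.
So |(6m + 12)/(4m + 11) − (3/2)| < ϵ whenever m > (9/8)/ϵ.
Take N_0 = (9/8)/ϵ. If m > N_0 then |(6m + 12)/(4m + 11) − (3/2)| ≤ (9/8)/m < ϵ.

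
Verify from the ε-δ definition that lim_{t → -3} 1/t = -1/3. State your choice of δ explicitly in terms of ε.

Let ε > 0. We seek δ > 0 such that 0 < |t + 3| < δ implies |1/t + 1/3| < ε.
|1/t + 1/3| = |-3 − t|/(3·|t|) = |t + 3|/(3|t|).
Restrict δ ≤ 3/2. Then |t + 3| < 3/2 gives |t| > 3/2, so 3|t| > 9/2.
Then |1/t + 1/3| < |t + 3|/(9/2), which is < ε when |t + 3| < (9/2)ε.
Take δ = min(3/2, (9/2)ε). Then 0 < |t + 3| < δ gives both |t + 3| < 3/2 and |t + 3| < (9/2)ε, so |1/t + 1/3| < ε.

δ = min(3/2, (9/2)ε)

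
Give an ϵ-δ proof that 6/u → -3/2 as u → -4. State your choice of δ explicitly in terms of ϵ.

Let ϵ > 0 be given. We seek δ > 0 such that 0 < |u + 4| < δ implies |6/u + 3/2| < ϵ.
|6/u + 3/2| = 6·|-4 − u|/(4·|u|) = 6|u + 4|/(4|u|).
Require δ ≤ 2 so that |u| > 4 − 2 = 2, hence 4|u| > 8.
Then |6/u + 3/2| < 6|u + 4|/8, which is < ϵ when |u + 4| < (4/3)ϵ.
Take δ = min(2, (4/3)ϵ). Then 0 < |u + 4| < δ gives both |u + 4| < 2 and |u + 4| < (4/3)ϵ, so |6/u + 3/2| < ϵ.

δ = min(2, (4/3)ϵ)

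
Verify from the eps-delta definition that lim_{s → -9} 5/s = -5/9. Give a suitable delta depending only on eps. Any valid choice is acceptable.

Suppose eps > 0. We seek delta > 0 such that 0 < |s + 9| < delta implies |5/s + 5/9| < eps.
|5/s + 5/9| = 5·|-9 − s|/(9·|s|) = 5|s + 9|/(9|s|).
Restrict delta ≤ 9/2. Then |s + 9| < 9/2 gives |s| > 9/2, so 9|s| > 81/2.
Then |5/s + 5/9| < 5|s + 9|/(81/2), which is < eps when |s + 9| < (81/10)eps.
Take delta = min(9/2, (81/10)eps). Then 0 < |s + 9| < delta gives both |s + 9| < 9/2 and |s + 9| < (81/10)eps, so |5/s + 5/9| < eps.

delta = min(9/2, (81/10)eps)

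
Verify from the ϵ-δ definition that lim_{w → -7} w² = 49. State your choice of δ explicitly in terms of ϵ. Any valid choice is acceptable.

δ = min(2, ϵ/16)

Let ϵ > 0. We seek δ > 0 with 0 < |w + 7| < δ ⇒ |w² − 49| < ϵ.
Factor: w² − 49 = (w + 7)(w - 7), so |w² − 49| = |w + 7|·|w - 7|.
Impose δ ≤ 2 so that |w| < 9; then |w - 7| ≤ 16.
Hence |w² − 49| ≤ 16|w + 7|, which is < ϵ once |w + 7| < ϵ/16.
Take δ = min(2, ϵ/16). If 0 < |w + 7| < δ then both bounds hold and |w² − 49| ≤ 16|w + 7| < 16·(ϵ/16) = ϵ.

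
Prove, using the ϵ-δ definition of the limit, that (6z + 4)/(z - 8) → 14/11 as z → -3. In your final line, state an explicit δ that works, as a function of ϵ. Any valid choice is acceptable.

Suppose ϵ > 0. We want δ > 0 with 0 < |z + 3| < δ ⇒ |(6z + 4)/(z - 8) − (14/11)| < ϵ.
Combining over a common denominator, (6z + 4)/(z - 8) − (14/11) = [(6z + 4)·(-11) − (-14)·(z - 8)] / [(-11)·(z - 8)] = -52(z + 3) / ((-11)(z - 8)).
So |(6z + 4)/(z - 8) − (14/11)| = 52|z + 3| / (11·|z − 8|).
Require δ ≤ 11/2, so |z − 8| ≥ |-11| − |z + 3| > 11 − 11/2 = 11/2.
Hence |(6z + 4)/(z - 8) − (14/11)| < 52|z + 3|/(11·(11/2)) = (104/121)|z + 3|, which is < ϵ once |z + 3| < (121/104)ϵ.
Take δ = min(11/2, (121/104)ϵ). Then 0 < |z + 3| < δ forces both bounds, so |(6z + 4)/(z - 8) − (14/11)| < ϵ.

δ = min(11/2, (121/104)ϵ)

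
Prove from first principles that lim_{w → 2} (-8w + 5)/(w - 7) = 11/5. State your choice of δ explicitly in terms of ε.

δ = min(5/2, (25/102)ε)

Let ε > 0. We want δ > 0 with 0 < |w − 2| < δ ⇒ |(-8w + 5)/(w - 7) − (11/5)| < ε.
Combining over a common denominator, (-8w + 5)/(w - 7) − (11/5) = [(-8w + 5)·(-5) − (-11)·(w - 7)] / [(-5)·(w - 7)] = 51(w − 2) / ((-5)(w - 7)).
So |(-8w + 5)/(w - 7) − (11/5)| = 51|w − 2| / (5·|w − 7|).
Require δ ≤ 5/2, so |w − 7| ≥ |-5| − |w − 2| > 5 − 5/2 = 5/2.
Hence |(-8w + 5)/(w - 7) − (11/5)| < 51|w − 2|/(5·(5/2)) = (102/25)|w − 2|, which is < ε once |w − 2| < (25/102)ε.
Take δ = min(5/2, (25/102)ε). Then 0 < |w − 2| < δ forces both bounds, so |(-8w + 5)/(w - 7) − (11/5)| < ε.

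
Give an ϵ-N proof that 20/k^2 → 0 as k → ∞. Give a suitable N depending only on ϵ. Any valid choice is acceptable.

N = (20/ϵ)^{1/2}

Let ϵ > 0 be given. For k ≥ 1, |20/k^2 − 0| = 20/k^2.
20/k^2 < ϵ ⇔ k^2 > 20/ϵ ⇔ k > (20/ϵ)^{1/2}.
Take N = (20/ϵ)^{1/2}. Then k > N implies 20/k^2 < ϵ.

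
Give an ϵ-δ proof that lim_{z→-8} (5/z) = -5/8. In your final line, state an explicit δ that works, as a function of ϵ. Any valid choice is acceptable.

δ = min(4, (32/5)ϵ)

Suppose ϵ > 0. We seek δ > 0 such that 0 < |z + 8| < δ implies |5/z + 5/8| < ϵ.
|5/z + 5/8| = 5·|-8 − z|/(8·|z|) = 5|z + 8|/(8|z|).
Require δ ≤ 4 so that |z| > 8 − 4 = 4, hence 8|z| > 32.
Then |5/z + 5/8| < 5|z + 8|/32, which is < ϵ when |z + 8| < (32/5)ϵ.
Take δ = min(4, (32/5)ϵ). Then 0 < |z + 8| < δ gives both |z + 8| < 4 and |z + 8| < (32/5)ϵ, so |5/z + 5/8| < ϵ.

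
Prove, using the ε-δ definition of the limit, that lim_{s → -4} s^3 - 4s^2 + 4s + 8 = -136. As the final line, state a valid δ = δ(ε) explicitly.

δ = min(1, ε/101)

Suppose ε > 0. We want δ > 0 such that 0 < |s + 4| < δ implies |(s^3 - 4s^2 + 4s + 8) + 136| < ε.
(s^3 - 4s^2 + 4s + 8) + 136 = s^3 - 4s^2 + 4s + 144 = (s + 4)(s^2 - 8s + 36).
So |(s^3 - 4s^2 + 4s + 8) + 136| = |s + 4|·|s^2 - 8s + 36|.
Assume first that |s + 4| < 1, so |s| < 5. Then |s^2 - 8s + 36| ≤ 5^2 + 8·5 + 36 = 101.
Hence |(s^3 - 4s^2 + 4s + 8) + 136| ≤ 101|s + 4| < ε provided |s + 4| < ε/101.
Take δ = min(1, ε/101). Then 0 < |s + 4| < δ gives both |s + 4| < 1 and |s + 4| < ε/101, so |(s^3 - 4s^2 + 4s + 8) + 136| < ε.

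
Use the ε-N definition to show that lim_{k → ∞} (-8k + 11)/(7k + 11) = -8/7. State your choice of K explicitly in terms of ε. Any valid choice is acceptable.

K = (165/49)/ε

Fix ε > 0. For k ≥ 1, |(-8k + 11)/(7k + 11) + 8/7| = |165|/(7(7k + 11)) = 165/(7(7k + 11)).
Since 7k + 11 ≥ 7k for k ≥ 1, this is ≤ 165/(7·7k) = (165/49)/k.
So |(-8k + 11)/(7k + 11) + 8/7| < ε whenever k > (165/49)/ε.
Take K = (165/49)/ε. If k > K then |(-8k + 11)/(7k + 11) + 8/7| ≤ (165/49)/k < ε.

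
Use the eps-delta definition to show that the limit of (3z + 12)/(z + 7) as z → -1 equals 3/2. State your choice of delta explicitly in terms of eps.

delta = min(3, 2eps)

Let eps > 0 be given. We want delta > 0 with 0 < |z + 1| < delta ⇒ |(3z + 12)/(z + 7) − (3/2)| < eps.
Combining over a common denominator, (3z + 12)/(z + 7) − (3/2) = [(3z + 12)·6 − 9·(z + 7)] / [6·(z + 7)] = 9(z + 1) / (6(z + 7)).
So |(3z + 12)/(z + 7) − (3/2)| = 9|z + 1| / (6·|z + 7|).
Restrict delta ≤ 3. Then |z + 1| < 3 gives |z + 7| = |(z + 1) + 6| ≥ 6 − 3 = 3.
Hence |(3z + 12)/(z + 7) − (3/2)| < 9|z + 1|/(6·3) = (1/2)|z + 1|, which is < eps once |z + 1| < 2eps.
Take delta = min(3, 2eps). Then 0 < |z + 1| < delta forces both bounds, so |(3z + 12)/(z + 7) − (3/2)| < eps.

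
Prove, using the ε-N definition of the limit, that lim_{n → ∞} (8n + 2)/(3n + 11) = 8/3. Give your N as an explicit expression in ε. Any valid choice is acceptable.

Let ε > 0 be given. For n ≥ 1, |(8n + 2)/(3n + 11) − (8/3)| = |-82|/(3(3n + 11)) = 82/(3(3n + 11)).
Since 3n + 11 ≥ 3n for n ≥ 1, this is ≤ 82/(3·3n) = (82/9)/n.
So |(8n + 2)/(3n + 11) − (8/3)| < ε whenever n > (82/9)/ε.
Take N = (82/9)/ε. If n > N then |(8n + 2)/(3n + 11) − (8/3)| ≤ (82/9)/n < ε.

N = (82/9)/ε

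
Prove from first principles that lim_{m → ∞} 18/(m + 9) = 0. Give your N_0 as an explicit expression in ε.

Suppose ε > 0. For m ≥ 1, |18/(m + 9) − 0| = 18/(m + 9) ≤ 18/m.
We need 18/m < ε, i.e. m > 18/ε.
Take N_0 = 18/ε. If m > N_0 then |18/(m + 9)| ≤ 18/m < ε.

N_0 = 18/ε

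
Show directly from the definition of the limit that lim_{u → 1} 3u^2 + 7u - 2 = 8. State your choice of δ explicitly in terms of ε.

Fix ε > 0. We want δ > 0 such that 0 < |u − 1| < δ implies |(3u^2 + 7u - 2) − 8| < ε.
(3u^2 + 7u - 2) − 8 = 3u^2 + 7u - 10 = (u − 1)(3u + 10).
So |(3u^2 + 7u - 2) − 8| = |u − 1|·|3u + 10|.
Require δ ≤ 2. Then |u − 1| < 2 gives |u| < 3, and by the triangle inequality |3u + 10| ≤ 3·3 + 10 = 19.
Hence |(3u^2 + 7u - 2) − 8| ≤ 19|u − 1| < ε provided |u − 1| < ε/19.
Choosing δ = min(2, ε/19) ensures both conditions, hence |(3u^2 + 7u - 2) − 8| < ε.

δ = min(2, ε/19)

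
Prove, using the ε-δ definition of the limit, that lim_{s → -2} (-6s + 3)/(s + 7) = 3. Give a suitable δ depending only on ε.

Let ε > 0 be given. We want δ > 0 with 0 < |s + 2| < δ ⇒ |(-6s + 3)/(s + 7) − 3| < ε.
Combining over a common denominator, (-6s + 3)/(s + 7) − 3 = [(-6s + 3)·5 − 15·(s + 7)] / [5·(s + 7)] = -45(s + 2) / (5(s + 7)).
So |(-6s + 3)/(s + 7) − 3| = 45|s + 2| / (5·|s + 7|).
Require δ ≤ 5/2, so |s + 7| ≥ |5| − |s + 2| > 5 − 5/2 = 5/2.
Hence |(-6s + 3)/(s + 7) − 3| < 45|s + 2|/(5·(5/2)) = (18/5)|s + 2|, which is < ε once |s + 2| < (5/18)ε.
Take δ = min(5/2, (5/18)ε). Then 0 < |s + 2| < δ forces both bounds, so |(-6s + 3)/(s + 7) − 3| < ε.

δ = min(5/2, (5/18)ε)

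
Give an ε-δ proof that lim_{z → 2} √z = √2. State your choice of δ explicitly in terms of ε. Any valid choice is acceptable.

Let ε > 0. We want δ > 0 such that 0 < |z − 2| < δ implies |√z − √2| < ε.
Rationalise: √z − √2 = (z − 2)/(√z + √2), so |√z − √2| = |z − 2|/(√z + √2).
Restrict δ ≤ 2 so that |z − 2| < 2 forces z > 0, and then √z + √2 > √2.
Hence |√z − √2| < |z − 2|/√2, which is < ε once |z − 2| < √2·ε.
Take δ = min(2, √2·ε). If 0 < |z − 2| < δ then z > 0 and |√z − √2| < |z − 2|/√2 < ε.

δ = min(2, √2·ε)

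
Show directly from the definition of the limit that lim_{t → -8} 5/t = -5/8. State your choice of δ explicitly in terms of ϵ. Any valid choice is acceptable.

Fix ϵ > 0. We seek δ > 0 such that 0 < |t + 8| < δ implies |5/t + 5/8| < ϵ.
|5/t + 5/8| = 5·|-8 − t|/(8·|t|) = 5|t + 8|/(8|t|).
Restrict δ ≤ 4. Then |t + 8| < 4 gives |t| > 4, so 8|t| > 32.
Then |5/t + 5/8| < 5|t + 8|/32, which is < ϵ when |t + 8| < (32/5)ϵ.
Take δ = min(4, (32/5)ϵ). Then 0 < |t + 8| < δ gives both |t + 8| < 4 and |t + 8| < (32/5)ϵ, so |5/t + 5/8| < ϵ.

δ = min(4, (32/5)ϵ)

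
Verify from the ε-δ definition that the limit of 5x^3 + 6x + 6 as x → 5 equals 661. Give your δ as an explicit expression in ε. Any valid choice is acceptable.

δ = min(1, ε/461)

Suppose ε > 0. We want δ > 0 such that 0 < |x − 5| < δ implies |(5x^3 + 6x + 6) − 661| < ε.
(5x^3 + 6x + 6) − 661 = 5x^3 + 6x - 655 = (x − 5)(5x^2 + 25x + 131).
So |(5x^3 + 6x + 6) − 661| = |x − 5|·|5x^2 + 25x + 131|.
Require δ ≤ 1. Then |x − 5| < 1 gives |x| < 6, and by the triangle inequality |5x^2 + 25x + 131| ≤ 5·6^2 + 25·6 + 131 = 461.
Hence |(5x^3 + 6x + 6) − 661| ≤ 461|x − 5| < ε provided |x − 5| < ε/461.
Choosing δ = min(1, ε/461) ensures both conditions, hence |(5x^3 + 6x + 6) − 661| < ε.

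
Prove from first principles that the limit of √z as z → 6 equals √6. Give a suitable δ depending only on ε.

Suppose ε > 0. We want δ > 0 such that 0 < |z − 6| < δ implies |√z − √6| < ε.
Rationalise: √z − √6 = (z − 6)/(√z + √6), so |√z − √6| = |z − 6|/(√z + √6).
Restrict δ ≤ 6 so that |z − 6| < 6 forces z > 0, and then √z + √6 > √6.
Hence |√z − √6| < |z − 6|/√6, which is < ε once |z − 6| < √6·ε.
Take δ = min(6, √6·ε). If 0 < |z − 6| < δ then z > 0 and |√z − √6| < |z − 6|/√6 < ε.

δ = min(6, √6·ε)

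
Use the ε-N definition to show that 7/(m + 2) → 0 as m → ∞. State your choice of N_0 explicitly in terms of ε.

N_0 = 7/ε

Suppose ε > 0. For m ≥ 1, |7/(m + 2) − 0| = 7/(m + 2) ≤ 7/m.
We need 7/m < ε, i.e. m > 7/ε.
Take N_0 = 7/ε. If m > N_0 then |7/(m + 2)| ≤ 7/m < ε.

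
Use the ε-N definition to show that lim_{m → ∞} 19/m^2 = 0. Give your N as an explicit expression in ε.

N = (19/ε)^{1/2}

Fix ε > 0. For m ≥ 1, |19/m^2 − 0| = 19/m^2.
19/m^2 < ε ⇔ m^2 > 19/ε ⇔ m > (19/ε)^{1/2}.
Take N = (19/ε)^{1/2}. Then m > N implies 19/m^2 < ε.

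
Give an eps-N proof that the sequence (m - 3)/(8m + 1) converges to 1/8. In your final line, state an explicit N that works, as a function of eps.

N = (25/64)/eps

Suppose eps > 0. For m ≥ 1, |(m - 3)/(8m + 1) − (1/8)| = |-25|/(8(8m + 1)) = 25/(8(8m + 1)).
Since 8m + 1 ≥ 8m for m ≥ 1, this is ≤ 25/(8·8m) = (25/64)/m.
So |(m - 3)/(8m + 1) − (1/8)| < eps whenever m > (25/64)/eps.
Take N = (25/64)/eps. If m > N then |(m - 3)/(8m + 1) − (1/8)| ≤ (25/64)/m < eps.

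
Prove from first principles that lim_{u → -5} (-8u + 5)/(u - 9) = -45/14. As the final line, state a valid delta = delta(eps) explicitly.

Fix eps > 0. We want delta > 0 with 0 < |u + 5| < delta ⇒ |(-8u + 5)/(u - 9) + 45/14| < eps.
Combining over a common denominator, (-8u + 5)/(u - 9) + 45/14 = [(-8u + 5)·(-14) − 45·(u - 9)] / [(-14)·(u - 9)] = 67(u + 5) / ((-14)(u - 9)).
So |(-8u + 5)/(u - 9) + 45/14| = 67|u + 5| / (14·|u − 9|).
Require delta ≤ 7, so |u − 9| ≥ |-14| − |u + 5| > 14 − 7 = 7.
Hence |(-8u + 5)/(u - 9) + 45/14| < 67|u + 5|/(14·7) = (67/98)|u + 5|, which is < eps once |u + 5| < (98/67)eps.
Take delta = min(7, (98/67)eps). Then 0 < |u + 5| < delta forces both bounds, so |(-8u + 5)/(u - 9) + 45/14| < eps.

delta = min(7, (98/67)eps)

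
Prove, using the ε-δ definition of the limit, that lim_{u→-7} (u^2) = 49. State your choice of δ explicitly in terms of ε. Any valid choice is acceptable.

δ = min(1, ε/15)

Fix ε > 0. We seek δ > 0 with 0 < |u + 7| < δ ⇒ |u^2 − 49| < ε.
Factor: u^2 − 49 = (u + 7)(u - 7), so |u^2 − 49| = |u + 7|·|u - 7|.
Impose δ ≤ 1 so that |u| < 8; then |u - 7| ≤ 15.
Hence |u^2 − 49| ≤ 15|u + 7|, which is < ε once |u + 7| < ε/15.
Take δ = min(1, ε/15). If 0 < |u + 7| < δ then both bounds hold and |u^2 − 49| ≤ 15|u + 7| < 15·(ε/15) = ε.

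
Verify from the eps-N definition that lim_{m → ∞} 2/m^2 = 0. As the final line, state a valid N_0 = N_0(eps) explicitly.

N_0 = (2/eps)^{1/2}

Let eps > 0 be given. For m ≥ 1, |2/m^2 − 0| = 2/m^2.
2/m^2 < eps ⇔ m^2 > 2/eps ⇔ m > (2/eps)^{1/2}.
Take N_0 = (2/eps)^{1/2}. Then m > N_0 implies 2/m^2 < eps.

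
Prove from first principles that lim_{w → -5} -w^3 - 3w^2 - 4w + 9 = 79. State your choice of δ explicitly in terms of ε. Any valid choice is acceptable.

δ = min(1, ε/62)

Fix ε > 0. We want δ > 0 such that 0 < |w + 5| < δ implies |(-w^3 - 3w^2 - 4w + 9) − 79| < ε.
(-w^3 - 3w^2 - 4w + 9) − 79 = -w^3 - 3w^2 - 4w - 70 = (w + 5)(-w^2 + 2w - 14).
So |(-w^3 - 3w^2 - 4w + 9) − 79| = |w + 5|·|-w^2 + 2w - 14|.
Require δ ≤ 1. Then |w + 5| < 1 gives |w| < 6, and by the triangle inequality |-w^2 + 2w - 14| ≤ 6^2 + 2·6 + 14 = 62.
Hence |(-w^3 - 3w^2 - 4w + 9) − 79| ≤ 62|w + 5| < ε provided |w + 5| < ε/62.
Take δ = min(1, ε/62). Then 0 < |w + 5| < δ gives both |w + 5| < 1 and |w + 5| < ε/62, so |(-w^3 - 3w^2 - 4w + 9) − 79| < ε.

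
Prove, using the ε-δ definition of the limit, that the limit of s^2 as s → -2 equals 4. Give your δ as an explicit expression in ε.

δ = min(1, ε/5)

Fix ε > 0. We seek δ > 0 with 0 < |s + 2| < δ ⇒ |s^2 − 4| < ε.
Factor: s^2 − 4 = (s + 2)(s - 2), so |s^2 − 4| = |s + 2|·|s - 2|.
Impose δ ≤ 1 so that |s| < 3; then |s - 2| ≤ 5.
Hence |s^2 − 4| ≤ 5|s + 2|, which is < ε once |s + 2| < ε/5.
Take δ = min(1, ε/5). If 0 < |s + 2| < δ then both bounds hold and |s^2 − 4| ≤ 5|s + 2| < 5·(ε/5) = ε.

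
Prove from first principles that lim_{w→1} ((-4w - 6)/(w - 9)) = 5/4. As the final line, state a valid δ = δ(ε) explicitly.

δ = min(4, (16/21)ε)

Fix ε > 0. We want δ > 0 with 0 < |w − 1| < δ ⇒ |(-4w - 6)/(w - 9) − (5/4)| < ε.
Combining over a common denominator, (-4w - 6)/(w - 9) − (5/4) = [(-4w - 6)·(-8) − (-10)·(w - 9)] / [(-8)·(w - 9)] = 42(w − 1) / ((-8)(w - 9)).
So |(-4w - 6)/(w - 9) − (5/4)| = 42|w − 1| / (8·|w − 9|).
Require δ ≤ 4, so |w − 9| ≥ |-8| − |w − 1| > 8 − 4 = 4.
Hence |(-4w - 6)/(w - 9) − (5/4)| < 42|w − 1|/(8·4) = (21/16)|w − 1|, which is < ε once |w − 1| < (16/21)ε.
Take δ = min(4, (16/21)ε). Then 0 < |w − 1| < δ forces both bounds, so |(-4w - 6)/(w - 9) − (5/4)| < ε.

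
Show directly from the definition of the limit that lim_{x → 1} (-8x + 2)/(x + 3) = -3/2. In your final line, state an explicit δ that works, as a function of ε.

δ = min(2, (4/13)ε)

Let ε > 0 be given. We want δ > 0 with 0 < |x − 1| < δ ⇒ |(-8x + 2)/(x + 3) + 3/2| < ε.
Combining over a common denominator, (-8x + 2)/(x + 3) + 3/2 = [(-8x + 2)·4 − (-6)·(x + 3)] / [4·(x + 3)] = -26(x − 1) / (4(x + 3)).
So |(-8x + 2)/(x + 3) + 3/2| = 26|x − 1| / (4·|x + 3|).
Require δ ≤ 2, so |x + 3| ≥ |4| − |x − 1| > 4 − 2 = 2.
Hence |(-8x + 2)/(x + 3) + 3/2| < 26|x − 1|/(4·2) = (13/4)|x − 1|, which is < ε once |x − 1| < (4/13)ε.
Take δ = min(2, (4/13)ε). Then 0 < |x − 1| < δ forces both bounds, so |(-8x + 2)/(x + 3) + 3/2| < ε.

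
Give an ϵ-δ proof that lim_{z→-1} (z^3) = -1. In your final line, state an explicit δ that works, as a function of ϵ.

δ = min(1, ϵ/7)

Let ϵ > 0 be given. We seek δ > 0 with 0 < |z + 1| < δ ⇒ |z^3 + 1| < ϵ.
Factor: z^3 + 1 = (z + 1)(z^2 - z + 1), so |z^3 + 1| = |z + 1|·|z^2 - z + 1|.
Impose δ ≤ 1 so that |z| < 2; then |z^2 - z + 1| ≤ 7.
Hence |z^3 + 1| ≤ 7|z + 1|, which is < ϵ once |z + 1| < ϵ/7.
Take δ = min(1, ϵ/7). If 0 < |z + 1| < δ then both bounds hold and |z^3 + 1| ≤ 7|z + 1| < 7·(ϵ/7) = ϵ.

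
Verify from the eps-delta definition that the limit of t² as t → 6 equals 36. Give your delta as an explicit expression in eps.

delta = min(2, eps/14)

Fix eps > 0. We seek delta > 0 with 0 < |t − 6| < delta ⇒ |t² − 36| < eps.
Factor: t² − 36 = (t − 6)(t + 6), so |t² − 36| = |t − 6|·|t + 6|.
Impose delta ≤ 2 so that |t| < 8; then |t + 6| ≤ 14.
Hence |t² − 36| ≤ 14|t − 6|, which is < eps once |t − 6| < eps/14.
Take delta = min(2, eps/14). If 0 < |t − 6| < delta then both bounds hold and |t² − 36| ≤ 14|t − 6| < 14·(eps/14) = eps.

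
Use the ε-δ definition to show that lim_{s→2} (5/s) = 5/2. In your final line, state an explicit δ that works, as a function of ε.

Let ε > 0 be given. We seek δ > 0 such that 0 < |s − 2| < δ implies |5/s − (5/2)| < ε.
|5/s − (5/2)| = 5·|2 − s|/(2·|s|) = 5|s − 2|/(2|s|).
Require δ ≤ 1 so that |s| > 2 − 1 = 1, hence 2|s| > 2.
Then |5/s − (5/2)| < 5|s − 2|/2, which is < ε when |s − 2| < (2/5)ε.
Take δ = min(1, (2/5)ε). Then 0 < |s − 2| < δ gives both |s − 2| < 1 and |s − 2| < (2/5)ε, so |5/s − (5/2)| < ε.

δ = min(1, (2/5)ε)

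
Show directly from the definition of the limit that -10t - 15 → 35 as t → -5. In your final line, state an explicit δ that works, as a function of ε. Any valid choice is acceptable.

δ = ε/10

Fix ε > 0. We need δ > 0 so that 0 < |t + 5| < δ implies |(-10t - 15) − 35| < ε.
|(-10t - 15) − 35| = |-10t - 50| = 10|t + 5|.
Thus it suffices that |t + 5| < ε/10.
Choosing δ = ε/10 gives |(-10t - 15) − 35| = 10|t + 5| < ε whenever |t + 5| < δ.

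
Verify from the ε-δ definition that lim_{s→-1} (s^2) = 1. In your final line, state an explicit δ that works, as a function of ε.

δ = min(1, ε/3)

Suppose ε > 0. We seek δ > 0 with 0 < |s + 1| < δ ⇒ |s^2 − 1| < ε.
Factor: s^2 − 1 = (s + 1)(s - 1), so |s^2 − 1| = |s + 1|·|s - 1|.
Restrict δ ≤ 1. Then |s + 1| < 1 gives |s| < 2, so by the triangle inequality |s - 1| ≤ 2 + 1 = 3.
Hence |s^2 − 1| ≤ 3|s + 1|, which is < ε once |s + 1| < ε/3.
Take δ = min(1, ε/3). If 0 < |s + 1| < δ then both bounds hold and |s^2 − 1| ≤ 3|s + 1| < 3·(ε/3) = ε.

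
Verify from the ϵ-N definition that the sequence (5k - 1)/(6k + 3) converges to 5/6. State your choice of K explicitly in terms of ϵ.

Let ϵ > 0. For k ≥ 1, |(5k - 1)/(6k + 3) − (5/6)| = |-21|/(6(6k + 3)) = 21/(6(6k + 3)).
Since 6k + 3 ≥ 6k for k ≥ 1, this is ≤ 21/(6·6k) = (7/12)/k.
So |(5k - 1)/(6k + 3) − (5/6)| < ϵ whenever k > (7/12)/ϵ.
Take K = (7/12)/ϵ. If k > K then |(5k - 1)/(6k + 3) − (5/6)| ≤ (7/12)/k < ϵ.

K = (7/12)/ϵ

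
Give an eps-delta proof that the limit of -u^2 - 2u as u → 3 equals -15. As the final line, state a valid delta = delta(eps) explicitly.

Fix eps > 0. We want delta > 0 such that 0 < |u − 3| < delta implies |(-u^2 - 2u) + 15| < eps.
(-u^2 - 2u) + 15 = -u^2 - 2u + 15 = (u − 3)(-u - 5).
So |(-u^2 - 2u) + 15| = |u − 3|·|-u - 5|.
Assume first that |u − 3| < 1, so |u| < 4. Then |-u - 5| ≤ 4 + 5 = 9.
Hence |(-u^2 - 2u) + 15| ≤ 9|u − 3| < eps provided |u − 3| < eps/9.
Take delta = min(1, eps/9). Then 0 < |u − 3| < delta gives both |u − 3| < 1 and |u − 3| < eps/9, so |(-u^2 - 2u) + 15| < eps.

delta = min(1, eps/9)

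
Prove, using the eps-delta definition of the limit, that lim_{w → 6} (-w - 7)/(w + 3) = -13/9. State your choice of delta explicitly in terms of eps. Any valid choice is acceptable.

delta = min(9/2, (81/8)eps)

Let eps > 0 be given. We want delta > 0 with 0 < |w − 6| < delta ⇒ |(-w - 7)/(w + 3) + 13/9| < eps.
Combining over a common denominator, (-w - 7)/(w + 3) + 13/9 = [(-w - 7)·9 − (-13)·(w + 3)] / [9·(w + 3)] = 4(w − 6) / (9(w + 3)).
So |(-w - 7)/(w + 3) + 13/9| = 4|w − 6| / (9·|w + 3|).
Require delta ≤ 9/2, so |w + 3| ≥ |9| − |w − 6| > 9 − 9/2 = 9/2.
Hence |(-w - 7)/(w + 3) + 13/9| < 4|w − 6|/(9·(9/2)) = (8/81)|w − 6|, which is < eps once |w − 6| < (81/8)eps.
Take delta = min(9/2, (81/8)eps). Then 0 < |w − 6| < delta forces both bounds, so |(-w - 7)/(w + 3) + 13/9| < eps.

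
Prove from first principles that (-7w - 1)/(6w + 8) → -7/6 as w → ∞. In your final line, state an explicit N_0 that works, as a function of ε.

N_0 = (25/18)/ε

Fix ε > 0. We seek N_0 > 0 such that w > N_0 implies |(-7w - 1)/(6w + 8) + 7/6| < ε.
(-7w - 1)/(6w + 8) + 7/6 = (6(-7w - 1) − (-7)(6w + 8)) / (6(6w + 8)) = 50/(6(6w + 8)).
For w > 0 we have 6w + 8 > 6w, so |(-7w - 1)/(6w + 8) + 7/6| = 50/(6(6w + 8)) < 50/(6·6w) = (25/18)/w.
Thus |(-7w - 1)/(6w + 8) + 7/6| < ε whenever w > (25/18)/ε.
Take N_0 = (25/18)/ε. If w > N_0 then |(-7w - 1)/(6w + 8) + 7/6| < (25/18)/w < ε.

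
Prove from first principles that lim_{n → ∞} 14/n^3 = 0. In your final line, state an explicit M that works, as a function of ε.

Let ε > 0 be given. For n ≥ 1, |14/n^3 − 0| = 14/n^3.
14/n^3 < ε ⇔ n^3 > 14/ε ⇔ n > (14/ε)^{1/3}.
Take M = (14/ε)^{1/3}. Then n > M implies 14/n^3 < ε.

M = (14/ε)^{1/3}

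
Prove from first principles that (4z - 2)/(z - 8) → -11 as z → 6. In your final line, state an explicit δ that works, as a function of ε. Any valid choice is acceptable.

Fix ε > 0. We want δ > 0 with 0 < |z − 6| < δ ⇒ |(4z - 2)/(z - 8) + 11| < ε.
Combining over a common denominator, (4z - 2)/(z - 8) + 11 = [(4z - 2)·(-2) − 22·(z - 8)] / [(-2)·(z - 8)] = -30(z − 6) / ((-2)(z - 8)).
So |(4z - 2)/(z - 8) + 11| = 30|z − 6| / (2·|z − 8|).
Restrict δ ≤ 1. Then |z − 6| < 1 gives |z − 8| = |(z − 6) + (-2)| ≥ 2 − 1 = 1.
Hence |(4z - 2)/(z - 8) + 11| < 30|z − 6|/(2·1) = 15|z − 6|, which is < ε once |z − 6| < (1/15)ε.
Take δ = min(1, (1/15)ε). Then 0 < |z − 6| < δ forces both bounds, so |(4z - 2)/(z - 8) + 11| < ε.

δ = min(1, (1/15)ε)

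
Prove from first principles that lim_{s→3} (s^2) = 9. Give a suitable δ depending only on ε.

Let ε > 0 be given. We seek δ > 0 with 0 < |s − 3| < δ ⇒ |s^2 − 9| < ε.
Factor: s^2 − 9 = (s − 3)(s + 3), so |s^2 − 9| = |s − 3|·|s + 3|.
Impose δ ≤ 2 so that |s| < 5; then |s + 3| ≤ 8.
Hence |s^2 − 9| ≤ 8|s − 3|, which is < ε once |s − 3| < ε/8.
Take δ = min(2, ε/8). If 0 < |s − 3| < δ then both bounds hold and |s^2 − 9| ≤ 8|s − 3| < 8·(ε/8) = ε.

δ = min(2, ε/8)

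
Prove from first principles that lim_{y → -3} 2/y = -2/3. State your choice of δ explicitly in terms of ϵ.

δ = min(3/2, (9/4)ϵ)

Fix ϵ > 0. We seek δ > 0 such that 0 < |y + 3| < δ implies |2/y + 2/3| < ϵ.
|2/y + 2/3| = 2·|-3 − y|/(3·|y|) = 2|y + 3|/(3|y|).
Restrict δ ≤ 3/2. Then |y + 3| < 3/2 gives |y| > 3/2, so 3|y| > 9/2.
Then |2/y + 2/3| < 2|y + 3|/(9/2), which is < ϵ when |y + 3| < (9/4)ϵ.
Take δ = min(3/2, (9/4)ϵ). Then 0 < |y + 3| < δ gives both |y + 3| < 3/2 and |y + 3| < (9/4)ϵ, so |2/y + 2/3| < ϵ.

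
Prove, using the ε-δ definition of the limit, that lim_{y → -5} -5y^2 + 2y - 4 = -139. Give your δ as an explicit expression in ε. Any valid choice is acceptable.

δ = min(1, ε/57)

Let ε > 0. We want δ > 0 such that 0 < |y + 5| < δ implies |(-5y^2 + 2y - 4) + 139| < ε.
(-5y^2 + 2y - 4) + 139 = -5y^2 + 2y + 135 = (y + 5)(-5y + 27).
So |(-5y^2 + 2y - 4) + 139| = |y + 5|·|-5y + 27|.
Require δ ≤ 1. Then |y + 5| < 1 gives |y| < 6, and by the triangle inequality |-5y + 27| ≤ 5·6 + 27 = 57.
Hence |(-5y^2 + 2y - 4) + 139| ≤ 57|y + 5| < ε provided |y + 5| < ε/57.
Choosing δ = min(1, ε/57) ensures both conditions, hence |(-5y^2 + 2y - 4) + 139| < ε.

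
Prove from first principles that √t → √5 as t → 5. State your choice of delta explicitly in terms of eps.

Suppose eps > 0. We want delta > 0 such that 0 < |t − 5| < delta implies |√t − √5| < eps.
Multiplying by the conjugate, |√t − √5| = |t − 5|/(√t + √5).
Restrict delta ≤ 5 so that |t − 5| < 5 forces t > 0, and then √t + √5 > √5.
Hence |√t − √5| < |t − 5|/√5, which is < eps once |t − 5| < √5·eps.
Take delta = min(5, √5·eps). If 0 < |t − 5| < delta then t > 0 and |√t − √5| < |t − 5|/√5 < eps.

delta = min(5, √5·eps)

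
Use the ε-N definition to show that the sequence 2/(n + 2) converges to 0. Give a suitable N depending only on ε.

N = 2/ε

Let ε > 0 be given. For n ≥ 1, |2/(n + 2) − 0| = 2/(n + 2) ≤ 2/n.
We need 2/n < ε, i.e. n > 2/ε.
Take N = 2/ε. If n > N then |2/(n + 2)| ≤ 2/n < ε.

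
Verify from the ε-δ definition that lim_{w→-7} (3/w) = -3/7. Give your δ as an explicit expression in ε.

Suppose ε > 0. We seek δ > 0 such that 0 < |w + 7| < δ implies |3/w + 3/7| < ε.
|3/w + 3/7| = 3·|-7 − w|/(7·|w|) = 3|w + 7|/(7|w|).
Restrict δ ≤ 7/2. Then |w + 7| < 7/2 gives |w| > 7/2, so 7|w| > 49/2.
Then |3/w + 3/7| < 3|w + 7|/(49/2), which is < ε when |w + 7| < (49/6)ε.
Take δ = min(7/2, (49/6)ε). Then 0 < |w + 7| < δ gives both |w + 7| < 7/2 and |w + 7| < (49/6)ε, so |3/w + 3/7| < ε.

δ = min(7/2, (49/6)ε)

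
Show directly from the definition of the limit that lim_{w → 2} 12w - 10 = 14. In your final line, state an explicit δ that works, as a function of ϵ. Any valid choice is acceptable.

Suppose ϵ > 0. We need δ > 0 so that 0 < |w − 2| < δ implies |(12w - 10) − 14| < ϵ.
Since (12w - 10) − 14 = 12(w − 2), we have |(12w - 10) − 14| = 12|w − 2|.
So 12|w − 2| < ϵ exactly when |w − 2| < ϵ/12.
Take δ = ϵ/12. If 0 < |w − 2| < δ then |(12w - 10) − 14| = 12|w − 2| < 12·(ϵ/12) = ϵ.

δ = ϵ/12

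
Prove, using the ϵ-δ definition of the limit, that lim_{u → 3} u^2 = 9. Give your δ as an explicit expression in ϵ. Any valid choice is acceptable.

δ = min(2, ϵ/8)

Let ϵ > 0 be given. We seek δ > 0 with 0 < |u − 3| < δ ⇒ |u^2 − 9| < ϵ.
Factor: u^2 − 9 = (u − 3)(u + 3), so |u^2 − 9| = |u − 3|·|u + 3|.
Impose δ ≤ 2 so that |u| < 5; then |u + 3| ≤ 8.
Hence |u^2 − 9| ≤ 8|u − 3|, which is < ϵ once |u − 3| < ϵ/8.
Take δ = min(2, ϵ/8). If 0 < |u − 3| < δ then both bounds hold and |u^2 − 9| ≤ 8|u − 3| < 8·(ϵ/8) = ϵ.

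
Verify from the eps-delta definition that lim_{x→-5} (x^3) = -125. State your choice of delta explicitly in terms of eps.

Suppose eps > 0. We seek delta > 0 with 0 < |x + 5| < delta ⇒ |x^3 + 125| < eps.
Factor: x^3 + 125 = (x + 5)(x^2 - 5x + 25), so |x^3 + 125| = |x + 5|·|x^2 - 5x + 25|.
Impose delta ≤ 1 so that |x| < 6; then |x^2 - 5x + 25| ≤ 91.
Hence |x^3 + 125| ≤ 91|x + 5|, which is < eps once |x + 5| < eps/91.
Take delta = min(1, eps/91). If 0 < |x + 5| < delta then both bounds hold and |x^3 + 125| ≤ 91|x + 5| < 91·(eps/91) = eps.

delta = min(1, eps/91)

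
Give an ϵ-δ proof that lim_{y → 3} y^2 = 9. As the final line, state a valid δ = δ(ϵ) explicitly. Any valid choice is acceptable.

δ = min(1, ϵ/7)

Fix ϵ > 0. We seek δ > 0 with 0 < |y − 3| < δ ⇒ |y^2 − 9| < ϵ.
Factor: y^2 − 9 = (y − 3)(y + 3), so |y^2 − 9| = |y − 3|·|y + 3|.
Restrict δ ≤ 1. Then |y − 3| < 1 gives |y| < 4, so by the triangle inequality |y + 3| ≤ 4 + 3 = 7.
Hence |y^2 − 9| ≤ 7|y − 3|, which is < ϵ once |y − 3| < ϵ/7.
Take δ = min(1, ϵ/7). If 0 < |y − 3| < δ then both bounds hold and |y^2 − 9| ≤ 7|y − 3| < 7·(ϵ/7) = ϵ.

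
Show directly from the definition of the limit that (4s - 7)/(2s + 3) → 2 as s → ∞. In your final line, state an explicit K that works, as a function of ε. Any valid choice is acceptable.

K = (13/2)/ε

Let ε > 0. We seek K > 0 such that s > K implies |(4s - 7)/(2s + 3) − 2| < ε.
(4s - 7)/(2s + 3) − 2 = (2(4s - 7) − 4(2s + 3)) / (2(2s + 3)) = -26/(2(2s + 3)).
For s > 0 we have 2s + 3 > 2s, so |(4s - 7)/(2s + 3) − 2| = 26/(2(2s + 3)) < 26/(2·2s) = (13/2)/s.
Thus |(4s - 7)/(2s + 3) − 2| < ε whenever s > (13/2)/ε.
Take K = (13/2)/ε. If s > K then |(4s - 7)/(2s + 3) − 2| < (13/2)/s < ε.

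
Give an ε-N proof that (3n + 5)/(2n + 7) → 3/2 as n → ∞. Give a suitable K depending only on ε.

Let ε > 0 be given. For n ≥ 1, |(3n + 5)/(2n + 7) − (3/2)| = |-11|/(2(2n + 7)) = 11/(2(2n + 7)).
Since 2n + 7 ≥ 2n for n ≥ 1, this is ≤ 11/(2·2n) = (11/4)/n.
So |(3n + 5)/(2n + 7) − (3/2)| < ε whenever n > (11/4)/ε.
Take K = (11/4)/ε. If n > K then |(3n + 5)/(2n + 7) − (3/2)| ≤ (11/4)/n < ε.

K = (11/4)/ε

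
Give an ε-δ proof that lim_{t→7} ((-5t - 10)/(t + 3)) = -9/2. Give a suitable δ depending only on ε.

Let ε > 0 be given. We want δ > 0 with 0 < |t − 7| < δ ⇒ |(-5t - 10)/(t + 3) + 9/2| < ε.
Combining over a common denominator, (-5t - 10)/(t + 3) + 9/2 = [(-5t - 10)·10 − (-45)·(t + 3)] / [10·(t + 3)] = -5(t − 7) / (10(t + 3)).
So |(-5t - 10)/(t + 3) + 9/2| = 5|t − 7| / (10·|t + 3|).
Require δ ≤ 5, so |t + 3| ≥ |10| − |t − 7| > 10 − 5 = 5.
Hence |(-5t - 10)/(t + 3) + 9/2| < 5|t − 7|/(10·5) = (1/10)|t − 7|, which is < ε once |t − 7| < 10ε.
Take δ = min(5, 10ε). Then 0 < |t − 7| < δ forces both bounds, so |(-5t - 10)/(t + 3) + 9/2| < ε.

δ = min(5, 10ε)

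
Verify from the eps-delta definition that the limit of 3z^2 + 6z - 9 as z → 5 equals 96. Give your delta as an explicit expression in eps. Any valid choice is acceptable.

Suppose eps > 0. We want delta > 0 such that 0 < |z − 5| < delta implies |(3z^2 + 6z - 9) − 96| < eps.
(3z^2 + 6z - 9) − 96 = 3z^2 + 6z - 105 = (z − 5)(3z + 21).
So |(3z^2 + 6z - 9) − 96| = |z − 5|·|3z + 21|.
Require delta ≤ 1. Then |z − 5| < 1 gives |z| < 6, and by the triangle inequality |3z + 21| ≤ 3·6 + 21 = 39.
Hence |(3z^2 + 6z - 9) − 96| ≤ 39|z − 5| < eps provided |z − 5| < eps/39.
Take delta = min(1, eps/39). Then 0 < |z − 5| < delta gives both |z − 5| < 1 and |z − 5| < eps/39, so |(3z^2 + 6z - 9) − 96| < eps.

delta = min(1, eps/39)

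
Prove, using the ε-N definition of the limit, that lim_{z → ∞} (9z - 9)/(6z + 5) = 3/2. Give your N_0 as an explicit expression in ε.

N_0 = (11/4)/ε

Let ε > 0. We seek N_0 > 0 such that z > N_0 implies |(9z - 9)/(6z + 5) − (3/2)| < ε.
(9z - 9)/(6z + 5) − (3/2) = (6(9z - 9) − 9(6z + 5)) / (6(6z + 5)) = -99/(6(6z + 5)).
For z > 0 we have 6z + 5 > 6z, so |(9z - 9)/(6z + 5) − (3/2)| = 99/(6(6z + 5)) < 99/(6·6z) = (11/4)/z.
Thus |(9z - 9)/(6z + 5) − (3/2)| < ε whenever z > (11/4)/ε.
Take N_0 = (11/4)/ε. If z > N_0 then |(9z - 9)/(6z + 5) − (3/2)| < (11/4)/z < ε.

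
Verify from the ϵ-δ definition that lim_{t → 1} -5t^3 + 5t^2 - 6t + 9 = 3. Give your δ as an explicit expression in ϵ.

δ = min(1, ϵ/26)

Let ϵ > 0. We want δ > 0 such that 0 < |t − 1| < δ implies |(-5t^3 + 5t^2 - 6t + 9) − 3| < ϵ.
(-5t^3 + 5t^2 - 6t + 9) − 3 = -5t^3 + 5t^2 - 6t + 6 = (t − 1)(-5t^2 - 6).
So |(-5t^3 + 5t^2 - 6t + 9) − 3| = |t − 1|·|-5t^2 - 6|.
Require δ ≤ 1. Then |t − 1| < 1 gives |t| < 2, and by the triangle inequality |-5t^2 - 6| ≤ 5·2^2 + 6 = 26.
Hence |(-5t^3 + 5t^2 - 6t + 9) − 3| ≤ 26|t − 1| < ϵ provided |t − 1| < ϵ/26.
Choosing δ = min(1, ϵ/26) ensures both conditions, hence |(-5t^3 + 5t^2 - 6t + 9) − 3| < ϵ.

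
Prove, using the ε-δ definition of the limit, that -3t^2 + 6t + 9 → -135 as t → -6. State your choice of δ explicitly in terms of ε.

Fix ε > 0. We want δ > 0 such that 0 < |t + 6| < δ implies |(-3t^2 + 6t + 9) + 135| < ε.
(-3t^2 + 6t + 9) + 135 = -3t^2 + 6t + 144 = (t + 6)(-3t + 24).
So |(-3t^2 + 6t + 9) + 135| = |t + 6|·|-3t + 24|.
Require δ ≤ 1. Then |t + 6| < 1 gives |t| < 7, and by the triangle inequality |-3t + 24| ≤ 3·7 + 24 = 45.
Hence |(-3t^2 + 6t + 9) + 135| ≤ 45|t + 6| < ε provided |t + 6| < ε/45.
Choosing δ = min(1, ε/45) ensures both conditions, hence |(-3t^2 + 6t + 9) + 135| < ε.

δ = min(1, ε/45)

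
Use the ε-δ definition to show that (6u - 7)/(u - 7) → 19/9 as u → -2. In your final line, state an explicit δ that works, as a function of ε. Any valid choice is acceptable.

Let ε > 0. We want δ > 0 with 0 < |u + 2| < δ ⇒ |(6u - 7)/(u - 7) − (19/9)| < ε.
Combining over a common denominator, (6u - 7)/(u - 7) − (19/9) = [(6u - 7)·(-9) − (-19)·(u - 7)] / [(-9)·(u - 7)] = -35(u + 2) / ((-9)(u - 7)).
So |(6u - 7)/(u - 7) − (19/9)| = 35|u + 2| / (9·|u − 7|).
Restrict δ ≤ 9/2. Then |u + 2| < 9/2 gives |u − 7| = |(u + 2) + (-9)| ≥ 9 − 9/2 = 9/2.
Hence |(6u - 7)/(u - 7) − (19/9)| < 35|u + 2|/(9·(9/2)) = (70/81)|u + 2|, which is < ε once |u + 2| < (81/70)ε.
Take δ = min(9/2, (81/70)ε). Then 0 < |u + 2| < δ forces both bounds, so |(6u - 7)/(u - 7) − (19/9)| < ε.

δ = min(9/2, (81/70)ε)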